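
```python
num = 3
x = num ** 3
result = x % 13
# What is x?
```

Answer: 27

Derivation:
Trace (tracking x):
num = 3  # -> num = 3
x = num ** 3  # -> x = 27
result = x % 13  # -> result = 1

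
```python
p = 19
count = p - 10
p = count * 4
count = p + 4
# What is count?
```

Trace (tracking count):
p = 19  # -> p = 19
count = p - 10  # -> count = 9
p = count * 4  # -> p = 36
count = p + 4  # -> count = 40

Answer: 40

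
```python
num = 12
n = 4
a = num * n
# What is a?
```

Answer: 48

Derivation:
Trace (tracking a):
num = 12  # -> num = 12
n = 4  # -> n = 4
a = num * n  # -> a = 48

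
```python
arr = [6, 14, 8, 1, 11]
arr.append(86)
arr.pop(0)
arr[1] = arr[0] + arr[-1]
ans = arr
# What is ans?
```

Trace (tracking ans):
arr = [6, 14, 8, 1, 11]  # -> arr = [6, 14, 8, 1, 11]
arr.append(86)  # -> arr = [6, 14, 8, 1, 11, 86]
arr.pop(0)  # -> arr = [14, 8, 1, 11, 86]
arr[1] = arr[0] + arr[-1]  # -> arr = [14, 100, 1, 11, 86]
ans = arr  # -> ans = [14, 100, 1, 11, 86]

Answer: [14, 100, 1, 11, 86]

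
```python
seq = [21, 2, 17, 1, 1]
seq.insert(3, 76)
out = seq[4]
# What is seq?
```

Answer: [21, 2, 17, 76, 1, 1]

Derivation:
Trace (tracking seq):
seq = [21, 2, 17, 1, 1]  # -> seq = [21, 2, 17, 1, 1]
seq.insert(3, 76)  # -> seq = [21, 2, 17, 76, 1, 1]
out = seq[4]  # -> out = 1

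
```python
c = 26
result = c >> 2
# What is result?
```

Trace (tracking result):
c = 26  # -> c = 26
result = c >> 2  # -> result = 6

Answer: 6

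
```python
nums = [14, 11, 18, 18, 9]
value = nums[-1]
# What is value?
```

Trace (tracking value):
nums = [14, 11, 18, 18, 9]  # -> nums = [14, 11, 18, 18, 9]
value = nums[-1]  # -> value = 9

Answer: 9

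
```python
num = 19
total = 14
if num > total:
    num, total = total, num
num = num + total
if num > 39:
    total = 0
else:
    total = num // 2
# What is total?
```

Trace (tracking total):
num = 19  # -> num = 19
total = 14  # -> total = 14
if num > total:  # condition is True
    num, total = (total, num)  # -> num = 14, total = 19
num = num + total  # -> num = 33
if num > 39:  # condition is False
else:
    total = num // 2  # -> total = 16

Answer: 16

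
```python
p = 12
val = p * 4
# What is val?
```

Answer: 48

Derivation:
Trace (tracking val):
p = 12  # -> p = 12
val = p * 4  # -> val = 48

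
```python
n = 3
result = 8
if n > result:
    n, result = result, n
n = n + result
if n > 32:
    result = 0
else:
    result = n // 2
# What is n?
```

Trace (tracking n):
n = 3  # -> n = 3
result = 8  # -> result = 8
if n > result:  # condition is False
n = n + result  # -> n = 11
if n > 32:  # condition is False
else:
    result = n // 2  # -> result = 5

Answer: 11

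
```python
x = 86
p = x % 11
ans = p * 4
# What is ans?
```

Trace (tracking ans):
x = 86  # -> x = 86
p = x % 11  # -> p = 9
ans = p * 4  # -> ans = 36

Answer: 36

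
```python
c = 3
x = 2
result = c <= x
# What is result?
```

Answer: False

Derivation:
Trace (tracking result):
c = 3  # -> c = 3
x = 2  # -> x = 2
result = c <= x  # -> result = False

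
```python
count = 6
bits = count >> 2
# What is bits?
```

Trace (tracking bits):
count = 6  # -> count = 6
bits = count >> 2  # -> bits = 1

Answer: 1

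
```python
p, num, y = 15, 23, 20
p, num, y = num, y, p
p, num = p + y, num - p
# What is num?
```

Trace (tracking num):
p, num, y = (15, 23, 20)  # -> p = 15, num = 23, y = 20
p, num, y = (num, y, p)  # -> p = 23, num = 20, y = 15
p, num = (p + y, num - p)  # -> p = 38, num = -3

Answer: -3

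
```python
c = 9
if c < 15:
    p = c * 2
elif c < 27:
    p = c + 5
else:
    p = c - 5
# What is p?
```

Trace (tracking p):
c = 9  # -> c = 9
if c < 15:  # condition is True
    p = c * 2  # -> p = 18

Answer: 18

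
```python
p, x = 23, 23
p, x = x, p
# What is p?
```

Trace (tracking p):
p, x = (23, 23)  # -> p = 23, x = 23
p, x = (x, p)  # -> p = 23, x = 23

Answer: 23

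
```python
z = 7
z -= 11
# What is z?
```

Answer: -4

Derivation:
Trace (tracking z):
z = 7  # -> z = 7
z -= 11  # -> z = -4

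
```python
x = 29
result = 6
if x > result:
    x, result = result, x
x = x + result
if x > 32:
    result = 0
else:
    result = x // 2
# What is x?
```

Answer: 35

Derivation:
Trace (tracking x):
x = 29  # -> x = 29
result = 6  # -> result = 6
if x > result:  # condition is True
    x, result = (result, x)  # -> x = 6, result = 29
x = x + result  # -> x = 35
if x > 32:  # condition is True
    result = 0  # -> result = 0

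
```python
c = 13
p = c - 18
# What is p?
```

Answer: -5

Derivation:
Trace (tracking p):
c = 13  # -> c = 13
p = c - 18  # -> p = -5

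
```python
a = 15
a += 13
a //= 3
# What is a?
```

Trace (tracking a):
a = 15  # -> a = 15
a += 13  # -> a = 28
a //= 3  # -> a = 9

Answer: 9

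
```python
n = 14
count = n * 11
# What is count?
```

Trace (tracking count):
n = 14  # -> n = 14
count = n * 11  # -> count = 154

Answer: 154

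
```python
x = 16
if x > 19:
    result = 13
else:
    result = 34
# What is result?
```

Trace (tracking result):
x = 16  # -> x = 16
if x > 19:  # condition is False
else:
    result = 34  # -> result = 34

Answer: 34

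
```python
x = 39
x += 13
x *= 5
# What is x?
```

Answer: 260

Derivation:
Trace (tracking x):
x = 39  # -> x = 39
x += 13  # -> x = 52
x *= 5  # -> x = 260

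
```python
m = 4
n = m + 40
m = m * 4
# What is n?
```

Trace (tracking n):
m = 4  # -> m = 4
n = m + 40  # -> n = 44
m = m * 4  # -> m = 16

Answer: 44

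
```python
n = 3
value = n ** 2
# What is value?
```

Trace (tracking value):
n = 3  # -> n = 3
value = n ** 2  # -> value = 9

Answer: 9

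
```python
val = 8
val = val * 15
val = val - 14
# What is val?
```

Answer: 106

Derivation:
Trace (tracking val):
val = 8  # -> val = 8
val = val * 15  # -> val = 120
val = val - 14  # -> val = 106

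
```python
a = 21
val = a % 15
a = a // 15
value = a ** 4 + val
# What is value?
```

Trace (tracking value):
a = 21  # -> a = 21
val = a % 15  # -> val = 6
a = a // 15  # -> a = 1
value = a ** 4 + val  # -> value = 7

Answer: 7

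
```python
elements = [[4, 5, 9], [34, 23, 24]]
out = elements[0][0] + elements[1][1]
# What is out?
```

Answer: 27

Derivation:
Trace (tracking out):
elements = [[4, 5, 9], [34, 23, 24]]  # -> elements = [[4, 5, 9], [34, 23, 24]]
out = elements[0][0] + elements[1][1]  # -> out = 27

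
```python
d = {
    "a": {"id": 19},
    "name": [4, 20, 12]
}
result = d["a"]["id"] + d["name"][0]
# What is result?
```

Answer: 23

Derivation:
Trace (tracking result):
d = {'a': {'id': 19}, 'name': [4, 20, 12]}  # -> d = {'a': {'id': 19}, 'name': [4, 20, 12]}
result = d['a']['id'] + d['name'][0]  # -> result = 23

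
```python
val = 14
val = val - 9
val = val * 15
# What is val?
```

Trace (tracking val):
val = 14  # -> val = 14
val = val - 9  # -> val = 5
val = val * 15  # -> val = 75

Answer: 75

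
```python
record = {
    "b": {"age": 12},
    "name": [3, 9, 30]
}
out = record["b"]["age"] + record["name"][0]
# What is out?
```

Trace (tracking out):
record = {'b': {'age': 12}, 'name': [3, 9, 30]}  # -> record = {'b': {'age': 12}, 'name': [3, 9, 30]}
out = record['b']['age'] + record['name'][0]  # -> out = 15

Answer: 15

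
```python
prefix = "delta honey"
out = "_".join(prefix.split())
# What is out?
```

Answer: 'delta_honey'

Derivation:
Trace (tracking out):
prefix = 'delta honey'  # -> prefix = 'delta honey'
out = '_'.join(prefix.split())  # -> out = 'delta_honey'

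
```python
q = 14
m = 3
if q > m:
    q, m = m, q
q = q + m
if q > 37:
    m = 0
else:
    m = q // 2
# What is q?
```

Trace (tracking q):
q = 14  # -> q = 14
m = 3  # -> m = 3
if q > m:  # condition is True
    q, m = (m, q)  # -> q = 3, m = 14
q = q + m  # -> q = 17
if q > 37:  # condition is False
else:
    m = q // 2  # -> m = 8

Answer: 17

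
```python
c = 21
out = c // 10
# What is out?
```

Trace (tracking out):
c = 21  # -> c = 21
out = c // 10  # -> out = 2

Answer: 2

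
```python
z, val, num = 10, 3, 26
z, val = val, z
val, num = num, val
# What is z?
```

Trace (tracking z):
z, val, num = (10, 3, 26)  # -> z = 10, val = 3, num = 26
z, val = (val, z)  # -> z = 3, val = 10
val, num = (num, val)  # -> val = 26, num = 10

Answer: 3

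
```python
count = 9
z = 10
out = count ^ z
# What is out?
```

Trace (tracking out):
count = 9  # -> count = 9
z = 10  # -> z = 10
out = count ^ z  # -> out = 3

Answer: 3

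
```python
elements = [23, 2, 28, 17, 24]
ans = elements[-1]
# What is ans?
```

Answer: 24

Derivation:
Trace (tracking ans):
elements = [23, 2, 28, 17, 24]  # -> elements = [23, 2, 28, 17, 24]
ans = elements[-1]  # -> ans = 24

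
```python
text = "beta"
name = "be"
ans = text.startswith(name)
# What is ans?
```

Trace (tracking ans):
text = 'beta'  # -> text = 'beta'
name = 'be'  # -> name = 'be'
ans = text.startswith(name)  # -> ans = True

Answer: True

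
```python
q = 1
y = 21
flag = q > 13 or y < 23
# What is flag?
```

Answer: True

Derivation:
Trace (tracking flag):
q = 1  # -> q = 1
y = 21  # -> y = 21
flag = q > 13 or y < 23  # -> flag = True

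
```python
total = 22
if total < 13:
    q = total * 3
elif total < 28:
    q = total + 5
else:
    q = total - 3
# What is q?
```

Trace (tracking q):
total = 22  # -> total = 22
if total < 13:  # condition is False
elif total < 28:  # condition is True
    q = total + 5  # -> q = 27

Answer: 27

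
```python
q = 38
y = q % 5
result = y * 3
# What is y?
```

Answer: 3

Derivation:
Trace (tracking y):
q = 38  # -> q = 38
y = q % 5  # -> y = 3
result = y * 3  # -> result = 9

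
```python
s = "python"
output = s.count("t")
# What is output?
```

Answer: 1

Derivation:
Trace (tracking output):
s = 'python'  # -> s = 'python'
output = s.count('t')  # -> output = 1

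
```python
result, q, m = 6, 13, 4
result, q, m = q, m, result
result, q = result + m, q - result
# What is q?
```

Answer: -9

Derivation:
Trace (tracking q):
result, q, m = (6, 13, 4)  # -> result = 6, q = 13, m = 4
result, q, m = (q, m, result)  # -> result = 13, q = 4, m = 6
result, q = (result + m, q - result)  # -> result = 19, q = -9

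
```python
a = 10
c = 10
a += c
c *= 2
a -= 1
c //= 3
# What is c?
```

Trace (tracking c):
a = 10  # -> a = 10
c = 10  # -> c = 10
a += c  # -> a = 20
c *= 2  # -> c = 20
a -= 1  # -> a = 19
c //= 3  # -> c = 6

Answer: 6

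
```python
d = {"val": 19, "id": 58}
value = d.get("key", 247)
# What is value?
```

Answer: 247

Derivation:
Trace (tracking value):
d = {'val': 19, 'id': 58}  # -> d = {'val': 19, 'id': 58}
value = d.get('key', 247)  # -> value = 247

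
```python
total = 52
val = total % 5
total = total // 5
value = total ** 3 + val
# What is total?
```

Trace (tracking total):
total = 52  # -> total = 52
val = total % 5  # -> val = 2
total = total // 5  # -> total = 10
value = total ** 3 + val  # -> value = 1002

Answer: 10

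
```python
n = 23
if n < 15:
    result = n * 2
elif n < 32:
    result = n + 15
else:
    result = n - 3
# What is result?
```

Trace (tracking result):
n = 23  # -> n = 23
if n < 15:  # condition is False
elif n < 32:  # condition is True
    result = n + 15  # -> result = 38

Answer: 38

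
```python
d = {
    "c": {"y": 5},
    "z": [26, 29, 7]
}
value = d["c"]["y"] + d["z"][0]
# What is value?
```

Trace (tracking value):
d = {'c': {'y': 5}, 'z': [26, 29, 7]}  # -> d = {'c': {'y': 5}, 'z': [26, 29, 7]}
value = d['c']['y'] + d['z'][0]  # -> value = 31

Answer: 31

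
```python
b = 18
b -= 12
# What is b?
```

Answer: 6

Derivation:
Trace (tracking b):
b = 18  # -> b = 18
b -= 12  # -> b = 6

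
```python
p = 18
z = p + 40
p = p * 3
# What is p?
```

Trace (tracking p):
p = 18  # -> p = 18
z = p + 40  # -> z = 58
p = p * 3  # -> p = 54

Answer: 54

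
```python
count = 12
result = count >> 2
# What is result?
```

Answer: 3

Derivation:
Trace (tracking result):
count = 12  # -> count = 12
result = count >> 2  # -> result = 3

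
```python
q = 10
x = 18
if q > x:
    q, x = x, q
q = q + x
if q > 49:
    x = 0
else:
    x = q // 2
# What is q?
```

Trace (tracking q):
q = 10  # -> q = 10
x = 18  # -> x = 18
if q > x:  # condition is False
q = q + x  # -> q = 28
if q > 49:  # condition is False
else:
    x = q // 2  # -> x = 14

Answer: 28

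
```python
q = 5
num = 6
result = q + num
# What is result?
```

Trace (tracking result):
q = 5  # -> q = 5
num = 6  # -> num = 6
result = q + num  # -> result = 11

Answer: 11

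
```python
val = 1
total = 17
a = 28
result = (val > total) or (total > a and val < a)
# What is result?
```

Trace (tracking result):
val = 1  # -> val = 1
total = 17  # -> total = 17
a = 28  # -> a = 28
result = val > total or (total > a and val < a)  # -> result = False

Answer: False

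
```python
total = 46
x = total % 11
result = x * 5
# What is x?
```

Answer: 2

Derivation:
Trace (tracking x):
total = 46  # -> total = 46
x = total % 11  # -> x = 2
result = x * 5  # -> result = 10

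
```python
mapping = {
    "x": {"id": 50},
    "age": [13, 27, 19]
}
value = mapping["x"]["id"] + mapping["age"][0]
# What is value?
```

Trace (tracking value):
mapping = {'x': {'id': 50}, 'age': [13, 27, 19]}  # -> mapping = {'x': {'id': 50}, 'age': [13, 27, 19]}
value = mapping['x']['id'] + mapping['age'][0]  # -> value = 63

Answer: 63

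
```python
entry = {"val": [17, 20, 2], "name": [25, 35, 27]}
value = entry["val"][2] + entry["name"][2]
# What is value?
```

Answer: 29

Derivation:
Trace (tracking value):
entry = {'val': [17, 20, 2], 'name': [25, 35, 27]}  # -> entry = {'val': [17, 20, 2], 'name': [25, 35, 27]}
value = entry['val'][2] + entry['name'][2]  # -> value = 29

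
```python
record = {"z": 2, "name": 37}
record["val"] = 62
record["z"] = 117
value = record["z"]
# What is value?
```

Answer: 117

Derivation:
Trace (tracking value):
record = {'z': 2, 'name': 37}  # -> record = {'z': 2, 'name': 37}
record['val'] = 62  # -> record = {'z': 2, 'name': 37, 'val': 62}
record['z'] = 117  # -> record = {'z': 117, 'name': 37, 'val': 62}
value = record['z']  # -> value = 117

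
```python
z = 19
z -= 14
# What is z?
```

Answer: 5

Derivation:
Trace (tracking z):
z = 19  # -> z = 19
z -= 14  # -> z = 5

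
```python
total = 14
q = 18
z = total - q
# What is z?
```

Answer: -4

Derivation:
Trace (tracking z):
total = 14  # -> total = 14
q = 18  # -> q = 18
z = total - q  # -> z = -4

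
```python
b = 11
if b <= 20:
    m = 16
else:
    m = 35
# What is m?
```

Trace (tracking m):
b = 11  # -> b = 11
if b <= 20:  # condition is True
    m = 16  # -> m = 16

Answer: 16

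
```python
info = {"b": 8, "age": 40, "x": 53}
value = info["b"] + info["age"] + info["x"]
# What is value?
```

Trace (tracking value):
info = {'b': 8, 'age': 40, 'x': 53}  # -> info = {'b': 8, 'age': 40, 'x': 53}
value = info['b'] + info['age'] + info['x']  # -> value = 101

Answer: 101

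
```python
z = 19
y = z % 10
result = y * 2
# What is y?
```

Answer: 9

Derivation:
Trace (tracking y):
z = 19  # -> z = 19
y = z % 10  # -> y = 9
result = y * 2  # -> result = 18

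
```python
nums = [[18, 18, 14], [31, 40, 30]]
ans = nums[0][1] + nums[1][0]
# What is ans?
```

Trace (tracking ans):
nums = [[18, 18, 14], [31, 40, 30]]  # -> nums = [[18, 18, 14], [31, 40, 30]]
ans = nums[0][1] + nums[1][0]  # -> ans = 49

Answer: 49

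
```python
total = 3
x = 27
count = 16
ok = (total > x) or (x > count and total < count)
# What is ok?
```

Answer: True

Derivation:
Trace (tracking ok):
total = 3  # -> total = 3
x = 27  # -> x = 27
count = 16  # -> count = 16
ok = total > x or (x > count and total < count)  # -> ok = True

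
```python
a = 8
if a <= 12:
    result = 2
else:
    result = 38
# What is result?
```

Answer: 2

Derivation:
Trace (tracking result):
a = 8  # -> a = 8
if a <= 12:  # condition is True
    result = 2  # -> result = 2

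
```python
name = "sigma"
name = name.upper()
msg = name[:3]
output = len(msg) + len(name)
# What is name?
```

Answer: 'SIGMA'

Derivation:
Trace (tracking name):
name = 'sigma'  # -> name = 'sigma'
name = name.upper()  # -> name = 'SIGMA'
msg = name[:3]  # -> msg = 'SIG'
output = len(msg) + len(name)  # -> output = 8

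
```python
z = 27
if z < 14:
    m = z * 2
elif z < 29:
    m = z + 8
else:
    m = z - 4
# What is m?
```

Answer: 35

Derivation:
Trace (tracking m):
z = 27  # -> z = 27
if z < 14:  # condition is False
elif z < 29:  # condition is True
    m = z + 8  # -> m = 35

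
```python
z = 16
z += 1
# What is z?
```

Trace (tracking z):
z = 16  # -> z = 16
z += 1  # -> z = 17

Answer: 17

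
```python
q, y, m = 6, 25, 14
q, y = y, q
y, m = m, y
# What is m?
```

Answer: 6

Derivation:
Trace (tracking m):
q, y, m = (6, 25, 14)  # -> q = 6, y = 25, m = 14
q, y = (y, q)  # -> q = 25, y = 6
y, m = (m, y)  # -> y = 14, m = 6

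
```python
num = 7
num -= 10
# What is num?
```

Answer: -3

Derivation:
Trace (tracking num):
num = 7  # -> num = 7
num -= 10  # -> num = -3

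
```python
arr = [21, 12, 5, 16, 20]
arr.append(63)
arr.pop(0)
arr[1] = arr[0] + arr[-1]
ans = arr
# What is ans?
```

Answer: [12, 75, 16, 20, 63]

Derivation:
Trace (tracking ans):
arr = [21, 12, 5, 16, 20]  # -> arr = [21, 12, 5, 16, 20]
arr.append(63)  # -> arr = [21, 12, 5, 16, 20, 63]
arr.pop(0)  # -> arr = [12, 5, 16, 20, 63]
arr[1] = arr[0] + arr[-1]  # -> arr = [12, 75, 16, 20, 63]
ans = arr  # -> ans = [12, 75, 16, 20, 63]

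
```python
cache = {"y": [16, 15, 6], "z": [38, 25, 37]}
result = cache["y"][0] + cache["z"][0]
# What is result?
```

Answer: 54

Derivation:
Trace (tracking result):
cache = {'y': [16, 15, 6], 'z': [38, 25, 37]}  # -> cache = {'y': [16, 15, 6], 'z': [38, 25, 37]}
result = cache['y'][0] + cache['z'][0]  # -> result = 54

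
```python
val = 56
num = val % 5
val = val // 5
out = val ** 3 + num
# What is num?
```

Trace (tracking num):
val = 56  # -> val = 56
num = val % 5  # -> num = 1
val = val // 5  # -> val = 11
out = val ** 3 + num  # -> out = 1332

Answer: 1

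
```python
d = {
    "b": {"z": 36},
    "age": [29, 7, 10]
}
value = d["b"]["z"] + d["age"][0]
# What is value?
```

Trace (tracking value):
d = {'b': {'z': 36}, 'age': [29, 7, 10]}  # -> d = {'b': {'z': 36}, 'age': [29, 7, 10]}
value = d['b']['z'] + d['age'][0]  # -> value = 65

Answer: 65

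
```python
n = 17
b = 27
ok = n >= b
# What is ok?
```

Answer: False

Derivation:
Trace (tracking ok):
n = 17  # -> n = 17
b = 27  # -> b = 27
ok = n >= b  # -> ok = False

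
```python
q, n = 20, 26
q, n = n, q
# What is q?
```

Answer: 26

Derivation:
Trace (tracking q):
q, n = (20, 26)  # -> q = 20, n = 26
q, n = (n, q)  # -> q = 26, n = 20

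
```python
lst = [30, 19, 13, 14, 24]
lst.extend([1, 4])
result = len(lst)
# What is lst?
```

Answer: [30, 19, 13, 14, 24, 1, 4]

Derivation:
Trace (tracking lst):
lst = [30, 19, 13, 14, 24]  # -> lst = [30, 19, 13, 14, 24]
lst.extend([1, 4])  # -> lst = [30, 19, 13, 14, 24, 1, 4]
result = len(lst)  # -> result = 7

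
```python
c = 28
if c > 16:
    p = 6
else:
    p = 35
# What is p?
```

Trace (tracking p):
c = 28  # -> c = 28
if c > 16:  # condition is True
    p = 6  # -> p = 6

Answer: 6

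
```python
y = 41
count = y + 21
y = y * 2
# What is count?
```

Trace (tracking count):
y = 41  # -> y = 41
count = y + 21  # -> count = 62
y = y * 2  # -> y = 82

Answer: 62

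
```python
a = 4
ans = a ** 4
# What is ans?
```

Trace (tracking ans):
a = 4  # -> a = 4
ans = a ** 4  # -> ans = 256

Answer: 256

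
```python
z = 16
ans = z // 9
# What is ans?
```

Trace (tracking ans):
z = 16  # -> z = 16
ans = z // 9  # -> ans = 1

Answer: 1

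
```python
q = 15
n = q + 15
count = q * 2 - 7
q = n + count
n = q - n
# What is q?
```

Trace (tracking q):
q = 15  # -> q = 15
n = q + 15  # -> n = 30
count = q * 2 - 7  # -> count = 23
q = n + count  # -> q = 53
n = q - n  # -> n = 23

Answer: 53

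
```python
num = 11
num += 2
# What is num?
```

Answer: 13

Derivation:
Trace (tracking num):
num = 11  # -> num = 11
num += 2  # -> num = 13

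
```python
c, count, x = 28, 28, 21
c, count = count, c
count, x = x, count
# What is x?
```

Trace (tracking x):
c, count, x = (28, 28, 21)  # -> c = 28, count = 28, x = 21
c, count = (count, c)  # -> c = 28, count = 28
count, x = (x, count)  # -> count = 21, x = 28

Answer: 28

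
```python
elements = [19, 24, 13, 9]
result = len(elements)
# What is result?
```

Answer: 4

Derivation:
Trace (tracking result):
elements = [19, 24, 13, 9]  # -> elements = [19, 24, 13, 9]
result = len(elements)  # -> result = 4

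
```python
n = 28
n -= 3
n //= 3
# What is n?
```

Trace (tracking n):
n = 28  # -> n = 28
n -= 3  # -> n = 25
n //= 3  # -> n = 8

Answer: 8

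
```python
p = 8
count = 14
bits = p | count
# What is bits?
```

Trace (tracking bits):
p = 8  # -> p = 8
count = 14  # -> count = 14
bits = p | count  # -> bits = 14

Answer: 14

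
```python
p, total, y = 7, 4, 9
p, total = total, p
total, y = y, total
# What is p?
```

Answer: 4

Derivation:
Trace (tracking p):
p, total, y = (7, 4, 9)  # -> p = 7, total = 4, y = 9
p, total = (total, p)  # -> p = 4, total = 7
total, y = (y, total)  # -> total = 9, y = 7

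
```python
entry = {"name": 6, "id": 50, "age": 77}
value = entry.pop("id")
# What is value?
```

Answer: 50

Derivation:
Trace (tracking value):
entry = {'name': 6, 'id': 50, 'age': 77}  # -> entry = {'name': 6, 'id': 50, 'age': 77}
value = entry.pop('id')  # -> value = 50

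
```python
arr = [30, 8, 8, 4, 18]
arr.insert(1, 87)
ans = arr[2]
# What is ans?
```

Answer: 8

Derivation:
Trace (tracking ans):
arr = [30, 8, 8, 4, 18]  # -> arr = [30, 8, 8, 4, 18]
arr.insert(1, 87)  # -> arr = [30, 87, 8, 8, 4, 18]
ans = arr[2]  # -> ans = 8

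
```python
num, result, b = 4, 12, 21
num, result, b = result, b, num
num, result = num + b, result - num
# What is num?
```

Answer: 16

Derivation:
Trace (tracking num):
num, result, b = (4, 12, 21)  # -> num = 4, result = 12, b = 21
num, result, b = (result, b, num)  # -> num = 12, result = 21, b = 4
num, result = (num + b, result - num)  # -> num = 16, result = 9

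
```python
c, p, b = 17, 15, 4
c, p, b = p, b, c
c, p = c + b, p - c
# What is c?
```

Answer: 32

Derivation:
Trace (tracking c):
c, p, b = (17, 15, 4)  # -> c = 17, p = 15, b = 4
c, p, b = (p, b, c)  # -> c = 15, p = 4, b = 17
c, p = (c + b, p - c)  # -> c = 32, p = -11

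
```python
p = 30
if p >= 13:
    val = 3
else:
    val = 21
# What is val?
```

Trace (tracking val):
p = 30  # -> p = 30
if p >= 13:  # condition is True
    val = 3  # -> val = 3

Answer: 3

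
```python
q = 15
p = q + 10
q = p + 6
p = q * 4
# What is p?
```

Trace (tracking p):
q = 15  # -> q = 15
p = q + 10  # -> p = 25
q = p + 6  # -> q = 31
p = q * 4  # -> p = 124

Answer: 124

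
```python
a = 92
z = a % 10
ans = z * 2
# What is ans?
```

Answer: 4

Derivation:
Trace (tracking ans):
a = 92  # -> a = 92
z = a % 10  # -> z = 2
ans = z * 2  # -> ans = 4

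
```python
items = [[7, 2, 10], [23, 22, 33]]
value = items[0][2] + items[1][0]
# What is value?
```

Answer: 33

Derivation:
Trace (tracking value):
items = [[7, 2, 10], [23, 22, 33]]  # -> items = [[7, 2, 10], [23, 22, 33]]
value = items[0][2] + items[1][0]  # -> value = 33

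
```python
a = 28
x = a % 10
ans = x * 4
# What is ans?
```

Trace (tracking ans):
a = 28  # -> a = 28
x = a % 10  # -> x = 8
ans = x * 4  # -> ans = 32

Answer: 32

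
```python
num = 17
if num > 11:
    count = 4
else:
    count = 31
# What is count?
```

Trace (tracking count):
num = 17  # -> num = 17
if num > 11:  # condition is True
    count = 4  # -> count = 4

Answer: 4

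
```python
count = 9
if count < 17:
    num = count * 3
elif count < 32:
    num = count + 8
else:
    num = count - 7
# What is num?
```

Answer: 27

Derivation:
Trace (tracking num):
count = 9  # -> count = 9
if count < 17:  # condition is True
    num = count * 3  # -> num = 27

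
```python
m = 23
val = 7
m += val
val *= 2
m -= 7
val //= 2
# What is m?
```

Answer: 23

Derivation:
Trace (tracking m):
m = 23  # -> m = 23
val = 7  # -> val = 7
m += val  # -> m = 30
val *= 2  # -> val = 14
m -= 7  # -> m = 23
val //= 2  # -> val = 7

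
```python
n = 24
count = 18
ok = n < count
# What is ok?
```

Trace (tracking ok):
n = 24  # -> n = 24
count = 18  # -> count = 18
ok = n < count  # -> ok = False

Answer: False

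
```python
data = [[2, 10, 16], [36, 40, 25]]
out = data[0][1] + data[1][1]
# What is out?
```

Answer: 50

Derivation:
Trace (tracking out):
data = [[2, 10, 16], [36, 40, 25]]  # -> data = [[2, 10, 16], [36, 40, 25]]
out = data[0][1] + data[1][1]  # -> out = 50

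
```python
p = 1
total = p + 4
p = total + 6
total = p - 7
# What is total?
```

Answer: 4

Derivation:
Trace (tracking total):
p = 1  # -> p = 1
total = p + 4  # -> total = 5
p = total + 6  # -> p = 11
total = p - 7  # -> total = 4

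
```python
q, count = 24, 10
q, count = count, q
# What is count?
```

Trace (tracking count):
q, count = (24, 10)  # -> q = 24, count = 10
q, count = (count, q)  # -> q = 10, count = 24

Answer: 24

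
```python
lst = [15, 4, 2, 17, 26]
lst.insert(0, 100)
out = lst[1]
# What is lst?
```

Trace (tracking lst):
lst = [15, 4, 2, 17, 26]  # -> lst = [15, 4, 2, 17, 26]
lst.insert(0, 100)  # -> lst = [100, 15, 4, 2, 17, 26]
out = lst[1]  # -> out = 15

Answer: [100, 15, 4, 2, 17, 26]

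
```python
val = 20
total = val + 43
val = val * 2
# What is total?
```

Answer: 63

Derivation:
Trace (tracking total):
val = 20  # -> val = 20
total = val + 43  # -> total = 63
val = val * 2  # -> val = 40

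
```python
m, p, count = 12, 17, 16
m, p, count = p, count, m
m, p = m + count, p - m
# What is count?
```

Trace (tracking count):
m, p, count = (12, 17, 16)  # -> m = 12, p = 17, count = 16
m, p, count = (p, count, m)  # -> m = 17, p = 16, count = 12
m, p = (m + count, p - m)  # -> m = 29, p = -1

Answer: 12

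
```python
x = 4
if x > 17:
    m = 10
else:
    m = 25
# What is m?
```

Answer: 25

Derivation:
Trace (tracking m):
x = 4  # -> x = 4
if x > 17:  # condition is False
else:
    m = 25  # -> m = 25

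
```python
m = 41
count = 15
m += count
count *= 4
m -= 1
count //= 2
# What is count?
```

Answer: 30

Derivation:
Trace (tracking count):
m = 41  # -> m = 41
count = 15  # -> count = 15
m += count  # -> m = 56
count *= 4  # -> count = 60
m -= 1  # -> m = 55
count //= 2  # -> count = 30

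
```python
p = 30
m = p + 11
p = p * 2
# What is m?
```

Trace (tracking m):
p = 30  # -> p = 30
m = p + 11  # -> m = 41
p = p * 2  # -> p = 60

Answer: 41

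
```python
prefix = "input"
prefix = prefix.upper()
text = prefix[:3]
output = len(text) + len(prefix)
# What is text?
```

Trace (tracking text):
prefix = 'input'  # -> prefix = 'input'
prefix = prefix.upper()  # -> prefix = 'INPUT'
text = prefix[:3]  # -> text = 'INP'
output = len(text) + len(prefix)  # -> output = 8

Answer: 'INP'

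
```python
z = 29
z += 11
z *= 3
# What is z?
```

Answer: 120

Derivation:
Trace (tracking z):
z = 29  # -> z = 29
z += 11  # -> z = 40
z *= 3  # -> z = 120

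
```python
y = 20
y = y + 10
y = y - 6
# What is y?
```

Answer: 24

Derivation:
Trace (tracking y):
y = 20  # -> y = 20
y = y + 10  # -> y = 30
y = y - 6  # -> y = 24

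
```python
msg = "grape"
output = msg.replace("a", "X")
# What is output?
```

Trace (tracking output):
msg = 'grape'  # -> msg = 'grape'
output = msg.replace('a', 'X')  # -> output = 'grXpe'

Answer: 'grXpe'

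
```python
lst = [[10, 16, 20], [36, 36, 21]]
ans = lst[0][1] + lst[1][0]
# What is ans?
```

Answer: 52

Derivation:
Trace (tracking ans):
lst = [[10, 16, 20], [36, 36, 21]]  # -> lst = [[10, 16, 20], [36, 36, 21]]
ans = lst[0][1] + lst[1][0]  # -> ans = 52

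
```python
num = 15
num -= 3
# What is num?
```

Answer: 12

Derivation:
Trace (tracking num):
num = 15  # -> num = 15
num -= 3  # -> num = 12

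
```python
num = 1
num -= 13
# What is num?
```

Trace (tracking num):
num = 1  # -> num = 1
num -= 13  # -> num = -12

Answer: -12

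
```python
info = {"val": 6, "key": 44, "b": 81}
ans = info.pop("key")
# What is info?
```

Answer: {'val': 6, 'b': 81}

Derivation:
Trace (tracking info):
info = {'val': 6, 'key': 44, 'b': 81}  # -> info = {'val': 6, 'key': 44, 'b': 81}
ans = info.pop('key')  # -> ans = 44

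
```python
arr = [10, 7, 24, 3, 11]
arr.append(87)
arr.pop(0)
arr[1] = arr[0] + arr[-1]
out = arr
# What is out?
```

Trace (tracking out):
arr = [10, 7, 24, 3, 11]  # -> arr = [10, 7, 24, 3, 11]
arr.append(87)  # -> arr = [10, 7, 24, 3, 11, 87]
arr.pop(0)  # -> arr = [7, 24, 3, 11, 87]
arr[1] = arr[0] + arr[-1]  # -> arr = [7, 94, 3, 11, 87]
out = arr  # -> out = [7, 94, 3, 11, 87]

Answer: [7, 94, 3, 11, 87]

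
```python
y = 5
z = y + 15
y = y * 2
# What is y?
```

Answer: 10

Derivation:
Trace (tracking y):
y = 5  # -> y = 5
z = y + 15  # -> z = 20
y = y * 2  # -> y = 10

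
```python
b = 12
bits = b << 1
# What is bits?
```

Trace (tracking bits):
b = 12  # -> b = 12
bits = b << 1  # -> bits = 24

Answer: 24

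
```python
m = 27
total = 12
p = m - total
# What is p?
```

Trace (tracking p):
m = 27  # -> m = 27
total = 12  # -> total = 12
p = m - total  # -> p = 15

Answer: 15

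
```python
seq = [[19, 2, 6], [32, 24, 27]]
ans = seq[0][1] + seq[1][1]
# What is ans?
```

Answer: 26

Derivation:
Trace (tracking ans):
seq = [[19, 2, 6], [32, 24, 27]]  # -> seq = [[19, 2, 6], [32, 24, 27]]
ans = seq[0][1] + seq[1][1]  # -> ans = 26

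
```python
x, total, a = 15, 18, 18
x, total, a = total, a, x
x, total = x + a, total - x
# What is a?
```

Trace (tracking a):
x, total, a = (15, 18, 18)  # -> x = 15, total = 18, a = 18
x, total, a = (total, a, x)  # -> x = 18, total = 18, a = 15
x, total = (x + a, total - x)  # -> x = 33, total = 0

Answer: 15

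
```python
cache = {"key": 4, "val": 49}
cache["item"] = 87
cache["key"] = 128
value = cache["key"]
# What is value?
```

Trace (tracking value):
cache = {'key': 4, 'val': 49}  # -> cache = {'key': 4, 'val': 49}
cache['item'] = 87  # -> cache = {'key': 4, 'val': 49, 'item': 87}
cache['key'] = 128  # -> cache = {'key': 128, 'val': 49, 'item': 87}
value = cache['key']  # -> value = 128

Answer: 128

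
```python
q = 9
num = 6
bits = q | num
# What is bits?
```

Answer: 15

Derivation:
Trace (tracking bits):
q = 9  # -> q = 9
num = 6  # -> num = 6
bits = q | num  # -> bits = 15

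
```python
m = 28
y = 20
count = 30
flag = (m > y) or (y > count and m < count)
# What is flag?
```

Trace (tracking flag):
m = 28  # -> m = 28
y = 20  # -> y = 20
count = 30  # -> count = 30
flag = m > y or (y > count and m < count)  # -> flag = True

Answer: True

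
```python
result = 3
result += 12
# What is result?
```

Trace (tracking result):
result = 3  # -> result = 3
result += 12  # -> result = 15

Answer: 15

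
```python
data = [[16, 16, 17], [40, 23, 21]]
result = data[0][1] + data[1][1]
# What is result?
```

Trace (tracking result):
data = [[16, 16, 17], [40, 23, 21]]  # -> data = [[16, 16, 17], [40, 23, 21]]
result = data[0][1] + data[1][1]  # -> result = 39

Answer: 39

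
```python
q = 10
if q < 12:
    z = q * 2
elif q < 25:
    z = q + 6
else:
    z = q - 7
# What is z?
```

Trace (tracking z):
q = 10  # -> q = 10
if q < 12:  # condition is True
    z = q * 2  # -> z = 20

Answer: 20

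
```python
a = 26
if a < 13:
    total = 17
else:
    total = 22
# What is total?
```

Trace (tracking total):
a = 26  # -> a = 26
if a < 13:  # condition is False
else:
    total = 22  # -> total = 22

Answer: 22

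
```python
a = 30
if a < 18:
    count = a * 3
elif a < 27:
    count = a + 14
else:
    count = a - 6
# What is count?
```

Answer: 24

Derivation:
Trace (tracking count):
a = 30  # -> a = 30
if a < 18:  # condition is False
elif a < 27:  # condition is False
else:
    count = a - 6  # -> count = 24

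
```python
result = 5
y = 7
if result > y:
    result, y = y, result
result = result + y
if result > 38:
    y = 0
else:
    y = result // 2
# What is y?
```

Trace (tracking y):
result = 5  # -> result = 5
y = 7  # -> y = 7
if result > y:  # condition is False
result = result + y  # -> result = 12
if result > 38:  # condition is False
else:
    y = result // 2  # -> y = 6

Answer: 6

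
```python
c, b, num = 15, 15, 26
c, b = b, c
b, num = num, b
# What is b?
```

Trace (tracking b):
c, b, num = (15, 15, 26)  # -> c = 15, b = 15, num = 26
c, b = (b, c)  # -> c = 15, b = 15
b, num = (num, b)  # -> b = 26, num = 15

Answer: 26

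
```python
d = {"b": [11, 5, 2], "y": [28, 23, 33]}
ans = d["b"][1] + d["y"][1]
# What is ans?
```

Trace (tracking ans):
d = {'b': [11, 5, 2], 'y': [28, 23, 33]}  # -> d = {'b': [11, 5, 2], 'y': [28, 23, 33]}
ans = d['b'][1] + d['y'][1]  # -> ans = 28

Answer: 28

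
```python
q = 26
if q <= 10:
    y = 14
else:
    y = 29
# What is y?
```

Answer: 29

Derivation:
Trace (tracking y):
q = 26  # -> q = 26
if q <= 10:  # condition is False
else:
    y = 29  # -> y = 29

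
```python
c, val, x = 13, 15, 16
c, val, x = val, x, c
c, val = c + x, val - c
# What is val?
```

Answer: 1

Derivation:
Trace (tracking val):
c, val, x = (13, 15, 16)  # -> c = 13, val = 15, x = 16
c, val, x = (val, x, c)  # -> c = 15, val = 16, x = 13
c, val = (c + x, val - c)  # -> c = 28, val = 1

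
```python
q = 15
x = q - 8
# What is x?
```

Trace (tracking x):
q = 15  # -> q = 15
x = q - 8  # -> x = 7

Answer: 7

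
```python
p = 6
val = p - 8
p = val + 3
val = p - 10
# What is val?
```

Answer: -9

Derivation:
Trace (tracking val):
p = 6  # -> p = 6
val = p - 8  # -> val = -2
p = val + 3  # -> p = 1
val = p - 10  # -> val = -9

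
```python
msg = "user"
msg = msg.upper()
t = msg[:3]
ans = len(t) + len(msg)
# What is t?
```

Trace (tracking t):
msg = 'user'  # -> msg = 'user'
msg = msg.upper()  # -> msg = 'USER'
t = msg[:3]  # -> t = 'USE'
ans = len(t) + len(msg)  # -> ans = 7

Answer: 'USE'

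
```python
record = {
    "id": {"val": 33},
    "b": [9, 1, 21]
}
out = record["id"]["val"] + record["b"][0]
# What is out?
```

Trace (tracking out):
record = {'id': {'val': 33}, 'b': [9, 1, 21]}  # -> record = {'id': {'val': 33}, 'b': [9, 1, 21]}
out = record['id']['val'] + record['b'][0]  # -> out = 42

Answer: 42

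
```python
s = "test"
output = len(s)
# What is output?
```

Trace (tracking output):
s = 'test'  # -> s = 'test'
output = len(s)  # -> output = 4

Answer: 4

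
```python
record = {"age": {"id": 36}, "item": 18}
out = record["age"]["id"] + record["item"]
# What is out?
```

Answer: 54

Derivation:
Trace (tracking out):
record = {'age': {'id': 36}, 'item': 18}  # -> record = {'age': {'id': 36}, 'item': 18}
out = record['age']['id'] + record['item']  # -> out = 54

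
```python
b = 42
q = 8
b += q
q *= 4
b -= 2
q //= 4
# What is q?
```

Trace (tracking q):
b = 42  # -> b = 42
q = 8  # -> q = 8
b += q  # -> b = 50
q *= 4  # -> q = 32
b -= 2  # -> b = 48
q //= 4  # -> q = 8

Answer: 8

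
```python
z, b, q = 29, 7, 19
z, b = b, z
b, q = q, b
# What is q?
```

Trace (tracking q):
z, b, q = (29, 7, 19)  # -> z = 29, b = 7, q = 19
z, b = (b, z)  # -> z = 7, b = 29
b, q = (q, b)  # -> b = 19, q = 29

Answer: 29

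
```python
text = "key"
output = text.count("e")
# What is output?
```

Answer: 1

Derivation:
Trace (tracking output):
text = 'key'  # -> text = 'key'
output = text.count('e')  # -> output = 1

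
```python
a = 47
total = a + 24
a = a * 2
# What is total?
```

Answer: 71

Derivation:
Trace (tracking total):
a = 47  # -> a = 47
total = a + 24  # -> total = 71
a = a * 2  # -> a = 94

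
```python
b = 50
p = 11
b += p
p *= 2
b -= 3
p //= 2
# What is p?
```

Trace (tracking p):
b = 50  # -> b = 50
p = 11  # -> p = 11
b += p  # -> b = 61
p *= 2  # -> p = 22
b -= 3  # -> b = 58
p //= 2  # -> p = 11

Answer: 11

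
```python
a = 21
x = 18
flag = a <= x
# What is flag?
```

Trace (tracking flag):
a = 21  # -> a = 21
x = 18  # -> x = 18
flag = a <= x  # -> flag = False

Answer: False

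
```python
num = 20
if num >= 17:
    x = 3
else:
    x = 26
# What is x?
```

Answer: 3

Derivation:
Trace (tracking x):
num = 20  # -> num = 20
if num >= 17:  # condition is True
    x = 3  # -> x = 3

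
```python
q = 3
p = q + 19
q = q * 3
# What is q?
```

Trace (tracking q):
q = 3  # -> q = 3
p = q + 19  # -> p = 22
q = q * 3  # -> q = 9

Answer: 9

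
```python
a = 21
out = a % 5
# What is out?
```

Answer: 1

Derivation:
Trace (tracking out):
a = 21  # -> a = 21
out = a % 5  # -> out = 1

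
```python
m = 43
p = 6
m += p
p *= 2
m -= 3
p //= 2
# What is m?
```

Trace (tracking m):
m = 43  # -> m = 43
p = 6  # -> p = 6
m += p  # -> m = 49
p *= 2  # -> p = 12
m -= 3  # -> m = 46
p //= 2  # -> p = 6

Answer: 46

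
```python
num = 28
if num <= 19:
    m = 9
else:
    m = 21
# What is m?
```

Trace (tracking m):
num = 28  # -> num = 28
if num <= 19:  # condition is False
else:
    m = 21  # -> m = 21

Answer: 21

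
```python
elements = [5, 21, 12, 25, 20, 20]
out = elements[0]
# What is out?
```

Answer: 5

Derivation:
Trace (tracking out):
elements = [5, 21, 12, 25, 20, 20]  # -> elements = [5, 21, 12, 25, 20, 20]
out = elements[0]  # -> out = 5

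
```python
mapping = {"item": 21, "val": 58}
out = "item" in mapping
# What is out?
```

Answer: True

Derivation:
Trace (tracking out):
mapping = {'item': 21, 'val': 58}  # -> mapping = {'item': 21, 'val': 58}
out = 'item' in mapping  # -> out = True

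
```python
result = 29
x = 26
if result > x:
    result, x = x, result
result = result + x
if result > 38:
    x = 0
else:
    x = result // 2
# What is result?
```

Trace (tracking result):
result = 29  # -> result = 29
x = 26  # -> x = 26
if result > x:  # condition is True
    result, x = (x, result)  # -> result = 26, x = 29
result = result + x  # -> result = 55
if result > 38:  # condition is True
    x = 0  # -> x = 0

Answer: 55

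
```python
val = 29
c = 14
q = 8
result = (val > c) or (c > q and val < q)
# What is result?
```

Trace (tracking result):
val = 29  # -> val = 29
c = 14  # -> c = 14
q = 8  # -> q = 8
result = val > c or (c > q and val < q)  # -> result = True

Answer: True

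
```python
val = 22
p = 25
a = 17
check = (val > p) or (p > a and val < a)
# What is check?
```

Answer: False

Derivation:
Trace (tracking check):
val = 22  # -> val = 22
p = 25  # -> p = 25
a = 17  # -> a = 17
check = val > p or (p > a and val < a)  # -> check = False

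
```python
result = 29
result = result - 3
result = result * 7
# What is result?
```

Answer: 182

Derivation:
Trace (tracking result):
result = 29  # -> result = 29
result = result - 3  # -> result = 26
result = result * 7  # -> result = 182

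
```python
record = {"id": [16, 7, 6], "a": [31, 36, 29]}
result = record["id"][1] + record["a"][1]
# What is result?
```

Trace (tracking result):
record = {'id': [16, 7, 6], 'a': [31, 36, 29]}  # -> record = {'id': [16, 7, 6], 'a': [31, 36, 29]}
result = record['id'][1] + record['a'][1]  # -> result = 43

Answer: 43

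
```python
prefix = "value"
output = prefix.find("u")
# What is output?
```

Trace (tracking output):
prefix = 'value'  # -> prefix = 'value'
output = prefix.find('u')  # -> output = 3

Answer: 3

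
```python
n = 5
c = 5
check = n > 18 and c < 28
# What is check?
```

Trace (tracking check):
n = 5  # -> n = 5
c = 5  # -> c = 5
check = n > 18 and c < 28  # -> check = False

Answer: False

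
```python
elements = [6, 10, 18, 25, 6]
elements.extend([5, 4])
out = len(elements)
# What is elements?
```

Answer: [6, 10, 18, 25, 6, 5, 4]

Derivation:
Trace (tracking elements):
elements = [6, 10, 18, 25, 6]  # -> elements = [6, 10, 18, 25, 6]
elements.extend([5, 4])  # -> elements = [6, 10, 18, 25, 6, 5, 4]
out = len(elements)  # -> out = 7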